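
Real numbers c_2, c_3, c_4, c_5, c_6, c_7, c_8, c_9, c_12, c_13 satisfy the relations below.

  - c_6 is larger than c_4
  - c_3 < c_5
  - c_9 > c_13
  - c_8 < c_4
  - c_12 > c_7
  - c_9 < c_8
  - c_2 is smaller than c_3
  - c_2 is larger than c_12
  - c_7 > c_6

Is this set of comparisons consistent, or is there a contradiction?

consistent

The single ordering c_13 < c_9 < c_8 < c_4 < c_6 < c_7 < c_12 < c_2 < c_3 < c_5 satisfies every listed relation, so no contradiction arises.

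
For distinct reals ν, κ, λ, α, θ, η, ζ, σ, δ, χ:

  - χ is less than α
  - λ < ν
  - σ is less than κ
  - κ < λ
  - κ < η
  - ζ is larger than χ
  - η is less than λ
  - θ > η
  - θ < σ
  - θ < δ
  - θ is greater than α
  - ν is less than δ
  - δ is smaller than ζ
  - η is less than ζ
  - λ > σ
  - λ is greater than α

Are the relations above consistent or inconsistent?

inconsistent

We have η < θ stated directly, yet also θ < σ < κ < η by chaining the others — so θ < η. Contradiction.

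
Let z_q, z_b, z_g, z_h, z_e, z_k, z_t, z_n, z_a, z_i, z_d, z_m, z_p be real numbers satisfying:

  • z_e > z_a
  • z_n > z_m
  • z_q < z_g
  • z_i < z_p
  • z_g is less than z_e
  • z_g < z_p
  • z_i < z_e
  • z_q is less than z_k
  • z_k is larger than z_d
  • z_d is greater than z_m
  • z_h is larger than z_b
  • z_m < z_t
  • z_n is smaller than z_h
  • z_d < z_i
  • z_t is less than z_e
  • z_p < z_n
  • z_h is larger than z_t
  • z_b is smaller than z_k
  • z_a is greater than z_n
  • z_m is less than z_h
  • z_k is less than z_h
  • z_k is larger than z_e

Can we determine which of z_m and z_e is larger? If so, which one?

z_e

z_m < z_d < z_i < z_p < z_n < z_a < z_e, by transitivity through z_d, z_i, z_p, z_n, z_a.
So z_e is larger.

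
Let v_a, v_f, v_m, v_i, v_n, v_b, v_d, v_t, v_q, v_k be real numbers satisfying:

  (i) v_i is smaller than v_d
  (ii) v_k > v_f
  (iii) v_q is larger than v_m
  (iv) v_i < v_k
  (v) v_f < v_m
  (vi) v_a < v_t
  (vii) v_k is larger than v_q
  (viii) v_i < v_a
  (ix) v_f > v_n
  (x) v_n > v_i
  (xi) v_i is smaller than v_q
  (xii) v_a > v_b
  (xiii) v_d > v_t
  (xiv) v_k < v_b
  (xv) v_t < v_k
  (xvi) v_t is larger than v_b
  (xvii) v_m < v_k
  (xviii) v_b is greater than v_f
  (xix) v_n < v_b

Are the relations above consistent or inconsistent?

We have v_t < v_k stated directly, yet also v_k < v_b < v_a < v_t by chaining the others — so v_k < v_t. Contradiction.

inconsistent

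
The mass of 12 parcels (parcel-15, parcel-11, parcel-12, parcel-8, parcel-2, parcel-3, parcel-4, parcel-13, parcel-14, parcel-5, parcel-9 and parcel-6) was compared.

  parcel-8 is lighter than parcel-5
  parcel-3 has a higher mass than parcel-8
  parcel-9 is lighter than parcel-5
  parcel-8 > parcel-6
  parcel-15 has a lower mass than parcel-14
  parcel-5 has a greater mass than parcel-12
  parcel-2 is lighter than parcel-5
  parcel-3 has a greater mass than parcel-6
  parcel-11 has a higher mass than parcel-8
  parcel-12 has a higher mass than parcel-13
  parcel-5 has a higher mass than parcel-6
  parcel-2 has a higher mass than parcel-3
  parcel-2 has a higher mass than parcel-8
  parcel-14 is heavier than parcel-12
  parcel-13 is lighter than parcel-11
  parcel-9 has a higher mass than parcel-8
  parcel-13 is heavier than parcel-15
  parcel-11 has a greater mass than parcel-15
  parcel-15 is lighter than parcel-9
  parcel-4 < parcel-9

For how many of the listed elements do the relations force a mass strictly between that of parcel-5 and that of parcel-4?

1

The relations place parcel-4 below parcel-5. An element lies strictly between them when it is forced above parcel-4 and also forced below parcel-5.
Above parcel-4: {parcel-9}. Below parcel-5: {parcel-15, parcel-13, parcel-6, parcel-12, parcel-8, parcel-9, parcel-3, parcel-2}.
Intersection: {parcel-9} — 1.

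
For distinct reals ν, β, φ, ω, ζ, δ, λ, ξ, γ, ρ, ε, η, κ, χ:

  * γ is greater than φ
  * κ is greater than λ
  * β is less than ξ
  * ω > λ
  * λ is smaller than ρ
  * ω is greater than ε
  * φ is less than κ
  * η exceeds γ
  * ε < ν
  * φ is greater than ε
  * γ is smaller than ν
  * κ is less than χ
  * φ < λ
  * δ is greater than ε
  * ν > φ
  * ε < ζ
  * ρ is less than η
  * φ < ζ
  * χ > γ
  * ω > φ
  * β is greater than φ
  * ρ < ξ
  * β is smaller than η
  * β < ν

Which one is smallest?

ε

Chaining upward from ε: directly above it, φ, ζ, ω, δ, ν; then β, λ, κ, γ; then ρ, η, ξ, χ.
That covers every other element, and nothing is given below ε, so ε is the smallest.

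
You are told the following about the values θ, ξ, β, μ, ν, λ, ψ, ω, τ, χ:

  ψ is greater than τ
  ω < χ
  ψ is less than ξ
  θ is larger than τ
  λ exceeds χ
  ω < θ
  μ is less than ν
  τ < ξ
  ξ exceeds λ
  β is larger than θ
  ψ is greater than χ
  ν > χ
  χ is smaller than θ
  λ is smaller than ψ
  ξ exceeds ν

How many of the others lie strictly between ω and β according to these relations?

2

The relations place ω below β. An element lies strictly between them when it is forced above ω and also forced below β.
Above ω: {χ, θ, ν, λ, ψ, ξ}. Below β: {τ, χ, θ}.
Intersection: {χ, θ} — 2.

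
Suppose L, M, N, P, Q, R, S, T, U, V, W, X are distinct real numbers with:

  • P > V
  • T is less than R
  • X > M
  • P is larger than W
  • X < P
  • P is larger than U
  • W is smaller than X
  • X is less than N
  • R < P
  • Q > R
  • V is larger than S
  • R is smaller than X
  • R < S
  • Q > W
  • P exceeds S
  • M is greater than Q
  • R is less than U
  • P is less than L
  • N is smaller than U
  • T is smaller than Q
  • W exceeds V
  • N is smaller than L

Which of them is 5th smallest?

W

Piecing the relations together gives one ordering: T < R < S < V < W < Q < M < X < N < U < P < L.
Counting 5 from the smallest end gives W.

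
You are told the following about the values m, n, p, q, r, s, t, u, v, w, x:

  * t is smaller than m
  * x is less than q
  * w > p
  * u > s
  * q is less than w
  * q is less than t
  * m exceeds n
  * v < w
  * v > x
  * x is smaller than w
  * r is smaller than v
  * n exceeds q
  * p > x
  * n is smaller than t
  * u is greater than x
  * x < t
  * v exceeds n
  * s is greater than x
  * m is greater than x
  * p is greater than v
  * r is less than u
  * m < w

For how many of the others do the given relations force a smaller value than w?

8

From w the given relations immediately reach x, q, v, p, m.
From those, r, n, t — 8 in total.
No other element is forced below w by the given relations, so the count is 8.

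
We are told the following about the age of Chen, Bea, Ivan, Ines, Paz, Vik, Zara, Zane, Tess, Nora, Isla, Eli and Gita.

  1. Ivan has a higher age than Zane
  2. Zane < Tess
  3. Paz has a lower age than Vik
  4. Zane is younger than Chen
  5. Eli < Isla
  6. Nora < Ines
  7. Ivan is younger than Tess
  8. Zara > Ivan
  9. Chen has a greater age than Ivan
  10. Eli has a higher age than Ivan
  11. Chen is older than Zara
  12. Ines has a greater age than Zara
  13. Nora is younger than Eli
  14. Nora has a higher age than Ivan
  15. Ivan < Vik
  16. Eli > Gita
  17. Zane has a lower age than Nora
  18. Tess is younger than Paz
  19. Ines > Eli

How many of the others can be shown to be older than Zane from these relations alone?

10

From Zane the given relations immediately reach Ivan, Tess, Nora, Chen.
From those, Paz, Eli, Vik, Zara, Ines — 9 in total.
From those, Isla — 10 in total.
Nothing else is reachable above Zane; 10 in all.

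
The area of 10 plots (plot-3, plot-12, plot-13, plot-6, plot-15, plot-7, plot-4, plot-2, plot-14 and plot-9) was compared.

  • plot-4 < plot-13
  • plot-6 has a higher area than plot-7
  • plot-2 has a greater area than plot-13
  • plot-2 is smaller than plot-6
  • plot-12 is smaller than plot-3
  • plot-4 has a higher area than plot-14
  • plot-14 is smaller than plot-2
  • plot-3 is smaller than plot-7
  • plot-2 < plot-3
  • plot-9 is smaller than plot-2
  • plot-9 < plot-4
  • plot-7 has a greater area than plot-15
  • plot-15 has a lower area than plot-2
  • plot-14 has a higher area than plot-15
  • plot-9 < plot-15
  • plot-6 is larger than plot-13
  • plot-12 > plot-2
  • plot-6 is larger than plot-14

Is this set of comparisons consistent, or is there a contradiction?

consistent

The single ordering plot-9 < plot-15 < plot-14 < plot-4 < plot-13 < plot-2 < plot-12 < plot-3 < plot-7 < plot-6 satisfies every listed relation, so no contradiction arises.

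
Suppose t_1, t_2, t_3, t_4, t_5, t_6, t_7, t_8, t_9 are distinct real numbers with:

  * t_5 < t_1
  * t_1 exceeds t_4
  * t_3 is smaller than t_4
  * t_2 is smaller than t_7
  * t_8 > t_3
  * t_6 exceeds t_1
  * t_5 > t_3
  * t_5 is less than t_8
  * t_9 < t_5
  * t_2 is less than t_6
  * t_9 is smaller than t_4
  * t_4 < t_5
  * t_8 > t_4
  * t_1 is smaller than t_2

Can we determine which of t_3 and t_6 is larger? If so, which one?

t_6

t_3 < t_4 and t_4 < t_5 give t_3 < t_5.
Then t_5 < t_1 extends the chain to t_1.
Then t_1 < t_2 extends the chain to t_2.
With t_2 < t_6: t_3 < t_4 < t_5 < t_1 < t_2 < t_6.
So t_6 is larger.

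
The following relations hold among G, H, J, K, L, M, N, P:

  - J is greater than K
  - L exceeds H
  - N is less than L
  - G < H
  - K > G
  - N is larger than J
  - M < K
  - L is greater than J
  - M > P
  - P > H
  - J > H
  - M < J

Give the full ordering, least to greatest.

G < H < P < M < K < J < N < L

Each adjacent pair is fixed by a given relation: G < H; H < P; P < M; M < K; K < J; J < N; N < L. Chaining them end to end gives the full order.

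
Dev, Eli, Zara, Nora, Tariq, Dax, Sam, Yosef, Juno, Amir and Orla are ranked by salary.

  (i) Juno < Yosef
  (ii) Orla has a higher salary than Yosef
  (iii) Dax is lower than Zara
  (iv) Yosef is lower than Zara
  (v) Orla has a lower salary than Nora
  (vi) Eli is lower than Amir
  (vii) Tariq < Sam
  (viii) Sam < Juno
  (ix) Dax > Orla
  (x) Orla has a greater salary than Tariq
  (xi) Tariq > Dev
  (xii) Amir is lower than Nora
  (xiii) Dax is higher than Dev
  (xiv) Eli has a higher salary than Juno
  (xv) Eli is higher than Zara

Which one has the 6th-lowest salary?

Piecing the relations together gives one ordering: Dev < Tariq < Sam < Juno < Yosef < Orla < Dax < Zara < Eli < Amir < Nora.
The 6th smallest is Orla.

Orla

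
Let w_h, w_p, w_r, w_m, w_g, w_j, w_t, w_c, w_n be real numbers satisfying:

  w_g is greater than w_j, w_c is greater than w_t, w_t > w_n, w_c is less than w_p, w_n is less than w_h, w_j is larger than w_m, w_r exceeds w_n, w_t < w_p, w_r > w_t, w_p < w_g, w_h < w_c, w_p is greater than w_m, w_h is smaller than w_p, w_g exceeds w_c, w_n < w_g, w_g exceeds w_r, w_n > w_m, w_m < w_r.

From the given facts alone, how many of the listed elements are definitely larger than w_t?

4

Directly above w_t: w_c, w_p, w_r.
One step further: w_g (4 so far).
No other element is forced above w_t by the given relations, so the count is 4.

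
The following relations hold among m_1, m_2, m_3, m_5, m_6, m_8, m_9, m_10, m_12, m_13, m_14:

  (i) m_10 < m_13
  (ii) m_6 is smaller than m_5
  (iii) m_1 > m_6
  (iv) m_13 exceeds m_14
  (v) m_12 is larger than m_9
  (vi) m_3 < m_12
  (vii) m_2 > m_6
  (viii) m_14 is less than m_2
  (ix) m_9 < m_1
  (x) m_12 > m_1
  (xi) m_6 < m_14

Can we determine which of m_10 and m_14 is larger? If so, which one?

undetermined

Following every chain through m_14: above m_14 we get m_2, m_13; below m_14 we get m_6.
m_10 is not reached, and no chain runs the other way from m_10 to m_14.
So the given relations leave the order of m_14 and m_10 undetermined.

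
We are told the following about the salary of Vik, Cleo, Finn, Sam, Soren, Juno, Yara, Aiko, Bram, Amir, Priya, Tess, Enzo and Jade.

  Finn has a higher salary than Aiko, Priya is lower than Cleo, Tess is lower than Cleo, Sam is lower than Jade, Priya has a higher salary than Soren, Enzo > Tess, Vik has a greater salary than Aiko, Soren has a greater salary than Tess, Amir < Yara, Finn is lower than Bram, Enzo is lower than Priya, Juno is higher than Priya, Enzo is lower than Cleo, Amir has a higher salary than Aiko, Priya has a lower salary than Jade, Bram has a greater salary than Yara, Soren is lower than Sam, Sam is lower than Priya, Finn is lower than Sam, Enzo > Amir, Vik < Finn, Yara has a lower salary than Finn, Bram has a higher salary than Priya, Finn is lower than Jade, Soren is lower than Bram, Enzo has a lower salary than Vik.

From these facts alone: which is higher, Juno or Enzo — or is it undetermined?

Link the given pairs in sequence: Enzo < Vik; Vik < Finn; Finn < Sam; Sam < Priya; Priya < Juno.
Chaining these gives Enzo < Vik < Finn < Sam < Priya < Juno.
So Juno is higher.

Juno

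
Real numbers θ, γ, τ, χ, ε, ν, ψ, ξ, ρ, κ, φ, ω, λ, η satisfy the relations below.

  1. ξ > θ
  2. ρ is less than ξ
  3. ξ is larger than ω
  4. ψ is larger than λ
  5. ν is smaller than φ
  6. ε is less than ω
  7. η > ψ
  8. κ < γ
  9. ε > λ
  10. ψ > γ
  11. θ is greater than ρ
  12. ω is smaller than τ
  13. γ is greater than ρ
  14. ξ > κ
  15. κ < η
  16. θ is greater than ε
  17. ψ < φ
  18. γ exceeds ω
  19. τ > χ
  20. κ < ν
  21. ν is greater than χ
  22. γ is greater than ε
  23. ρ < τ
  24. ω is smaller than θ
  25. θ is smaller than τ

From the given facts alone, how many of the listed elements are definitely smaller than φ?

The elements the relations force below φ are λ, κ, ρ, ε, χ, ω, γ, ν, ψ — no chain reaches any other.
That is 9.

9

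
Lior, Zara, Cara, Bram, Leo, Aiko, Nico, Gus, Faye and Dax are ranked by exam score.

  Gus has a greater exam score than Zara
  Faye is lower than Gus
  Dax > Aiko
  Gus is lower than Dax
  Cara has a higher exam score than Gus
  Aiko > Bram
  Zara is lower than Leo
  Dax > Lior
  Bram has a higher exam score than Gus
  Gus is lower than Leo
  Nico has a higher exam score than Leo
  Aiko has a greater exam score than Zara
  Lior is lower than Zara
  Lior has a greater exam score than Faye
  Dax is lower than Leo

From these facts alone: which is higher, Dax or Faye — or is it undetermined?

Dax

Faye < Lior and Lior < Zara give Faye < Zara.
With Zara < Gus: Faye < Lior < Zara < Gus.
Then Gus < Bram extends the chain to Bram.
Then Bram < Aiko extends the chain to Aiko.
With Aiko < Dax: Faye < Lior < Zara < Gus < Bram < Aiko < Dax.
So Dax is higher.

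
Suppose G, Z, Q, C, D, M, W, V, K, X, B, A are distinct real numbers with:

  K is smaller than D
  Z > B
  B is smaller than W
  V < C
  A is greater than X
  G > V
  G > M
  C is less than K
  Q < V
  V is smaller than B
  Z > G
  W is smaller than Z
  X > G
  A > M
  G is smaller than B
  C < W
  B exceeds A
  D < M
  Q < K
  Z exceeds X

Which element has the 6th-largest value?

Chaining the given pairs: Q < V < C < K < D < M < G < X < A < B < W < Z.
Counting 6 from the largest end gives G.

G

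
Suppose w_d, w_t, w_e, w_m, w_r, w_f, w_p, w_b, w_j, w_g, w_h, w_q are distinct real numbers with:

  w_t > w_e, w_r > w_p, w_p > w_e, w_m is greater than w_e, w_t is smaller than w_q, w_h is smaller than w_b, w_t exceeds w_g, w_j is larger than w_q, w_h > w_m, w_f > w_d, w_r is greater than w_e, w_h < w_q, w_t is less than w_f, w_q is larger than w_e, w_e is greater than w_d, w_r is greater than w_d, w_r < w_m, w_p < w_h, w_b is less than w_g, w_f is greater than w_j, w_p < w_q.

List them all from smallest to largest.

w_d < w_e < w_p < w_r < w_m < w_h < w_b < w_g < w_t < w_q < w_j < w_f

Each adjacent pair is fixed by a given relation: w_d < w_e; w_e < w_p; w_p < w_r; w_r < w_m; w_m < w_h; w_h < w_b; w_b < w_g; w_g < w_t; w_t < w_q; w_q < w_j; w_j < w_f. Chaining them end to end gives the full order.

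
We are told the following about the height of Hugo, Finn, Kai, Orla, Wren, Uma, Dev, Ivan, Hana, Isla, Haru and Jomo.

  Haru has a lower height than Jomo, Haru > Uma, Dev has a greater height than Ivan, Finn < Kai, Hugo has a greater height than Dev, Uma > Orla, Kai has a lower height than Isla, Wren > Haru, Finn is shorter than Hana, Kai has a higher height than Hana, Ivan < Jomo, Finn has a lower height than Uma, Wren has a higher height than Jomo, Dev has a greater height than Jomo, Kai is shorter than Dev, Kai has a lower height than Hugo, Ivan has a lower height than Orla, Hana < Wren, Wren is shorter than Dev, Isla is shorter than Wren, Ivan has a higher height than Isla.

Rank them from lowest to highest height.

Finn < Hana < Kai < Isla < Ivan < Orla < Uma < Haru < Jomo < Wren < Dev < Hugo

Nothing is placed below Finn, so it is least; from there Finn < Hana; Hana < Kai; Kai < Isla; Isla < Ivan; Ivan < Orla; Orla < Uma; Uma < Haru; Haru < Jomo; Jomo < Wren; Wren < Dev; Dev < Hugo, each given directly.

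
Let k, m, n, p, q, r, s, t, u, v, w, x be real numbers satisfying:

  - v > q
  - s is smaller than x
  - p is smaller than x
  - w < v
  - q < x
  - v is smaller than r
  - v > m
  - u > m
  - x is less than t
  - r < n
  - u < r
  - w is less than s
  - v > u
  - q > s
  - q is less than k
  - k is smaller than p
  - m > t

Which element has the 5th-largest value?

m

The consecutive relations fix a unique order: w < s < q < k < p < x < t < m < u < v < r < n.
The 5th largest is m.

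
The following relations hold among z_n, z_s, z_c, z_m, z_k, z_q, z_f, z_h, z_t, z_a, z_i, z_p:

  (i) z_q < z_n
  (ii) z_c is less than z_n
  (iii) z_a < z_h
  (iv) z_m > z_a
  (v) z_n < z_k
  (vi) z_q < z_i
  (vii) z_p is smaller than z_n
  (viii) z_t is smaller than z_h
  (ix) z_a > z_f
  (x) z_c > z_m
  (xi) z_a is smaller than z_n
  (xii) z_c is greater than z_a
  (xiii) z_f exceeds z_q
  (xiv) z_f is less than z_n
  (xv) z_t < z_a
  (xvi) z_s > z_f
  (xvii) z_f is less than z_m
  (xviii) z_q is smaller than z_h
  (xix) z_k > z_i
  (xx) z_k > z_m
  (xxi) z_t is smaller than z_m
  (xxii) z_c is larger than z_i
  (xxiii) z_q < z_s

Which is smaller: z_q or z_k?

z_q

Link the given pairs in sequence: z_q < z_f; z_f < z_a; z_a < z_m; z_m < z_c; z_c < z_n; z_n < z_k.
Chaining these gives z_q < z_f < z_a < z_m < z_c < z_n < z_k.
So z_q < z_k; z_q is the smaller of the two.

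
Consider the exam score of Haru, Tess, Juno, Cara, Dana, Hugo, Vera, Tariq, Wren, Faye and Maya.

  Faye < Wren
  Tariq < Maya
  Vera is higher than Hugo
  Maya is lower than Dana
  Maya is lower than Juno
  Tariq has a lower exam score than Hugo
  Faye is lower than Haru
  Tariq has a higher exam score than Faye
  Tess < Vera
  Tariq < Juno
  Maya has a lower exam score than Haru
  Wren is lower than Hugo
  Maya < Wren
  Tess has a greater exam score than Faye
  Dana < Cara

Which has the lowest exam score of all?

Faye

Tess is not least since Faye < Tess; Tariq is not least since Faye < Tariq; Maya is not least since Tariq < Maya; Wren is not least since Faye < Wren; Hugo is not least since Wren < Hugo; Vera is not least since Hugo < Vera; Juno is not least since Tariq < Juno; Haru is not least since Maya < Haru; Dana is not least since Maya < Dana; Cara is not least since Dana < Cara.
Only Faye has nothing below it, so Faye is the lowest exam score.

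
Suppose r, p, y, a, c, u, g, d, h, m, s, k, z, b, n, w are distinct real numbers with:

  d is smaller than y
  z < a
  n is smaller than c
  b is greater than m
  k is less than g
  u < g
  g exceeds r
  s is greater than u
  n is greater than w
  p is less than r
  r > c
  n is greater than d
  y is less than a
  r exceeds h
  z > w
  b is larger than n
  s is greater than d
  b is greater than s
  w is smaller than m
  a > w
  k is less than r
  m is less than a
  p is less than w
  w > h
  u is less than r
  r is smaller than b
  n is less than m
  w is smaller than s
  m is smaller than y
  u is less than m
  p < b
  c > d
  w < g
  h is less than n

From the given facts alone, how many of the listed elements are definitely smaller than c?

Directly below c: d, n.
One step further: h, w (4 so far).
One step further: p (5 so far).
Nothing else is reachable below c; 5 in all.

5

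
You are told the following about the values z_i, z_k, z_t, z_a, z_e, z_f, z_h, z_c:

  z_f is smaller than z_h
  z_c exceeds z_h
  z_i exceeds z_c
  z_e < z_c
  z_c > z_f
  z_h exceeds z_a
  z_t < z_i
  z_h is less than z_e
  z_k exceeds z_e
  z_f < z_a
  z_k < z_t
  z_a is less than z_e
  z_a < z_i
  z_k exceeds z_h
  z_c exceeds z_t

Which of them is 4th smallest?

Piecing the relations together gives one ordering: z_f < z_a < z_h < z_e < z_k < z_t < z_c < z_i.
The 4th smallest is z_e.

z_e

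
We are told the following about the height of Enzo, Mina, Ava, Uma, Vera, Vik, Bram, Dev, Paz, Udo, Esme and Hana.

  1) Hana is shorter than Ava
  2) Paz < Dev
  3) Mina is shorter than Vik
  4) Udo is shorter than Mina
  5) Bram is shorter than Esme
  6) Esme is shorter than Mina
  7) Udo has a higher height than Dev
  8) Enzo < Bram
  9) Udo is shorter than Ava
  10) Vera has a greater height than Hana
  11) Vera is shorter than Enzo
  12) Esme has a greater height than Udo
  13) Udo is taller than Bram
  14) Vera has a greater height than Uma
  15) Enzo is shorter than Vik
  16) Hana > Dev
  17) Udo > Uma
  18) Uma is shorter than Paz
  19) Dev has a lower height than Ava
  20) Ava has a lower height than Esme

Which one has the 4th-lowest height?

Chaining the given pairs: Uma < Paz < Dev < Hana < Vera < Enzo < Bram < Udo < Ava < Esme < Mina < Vik.
Counting 4 from the smallest end gives Hana.

Hana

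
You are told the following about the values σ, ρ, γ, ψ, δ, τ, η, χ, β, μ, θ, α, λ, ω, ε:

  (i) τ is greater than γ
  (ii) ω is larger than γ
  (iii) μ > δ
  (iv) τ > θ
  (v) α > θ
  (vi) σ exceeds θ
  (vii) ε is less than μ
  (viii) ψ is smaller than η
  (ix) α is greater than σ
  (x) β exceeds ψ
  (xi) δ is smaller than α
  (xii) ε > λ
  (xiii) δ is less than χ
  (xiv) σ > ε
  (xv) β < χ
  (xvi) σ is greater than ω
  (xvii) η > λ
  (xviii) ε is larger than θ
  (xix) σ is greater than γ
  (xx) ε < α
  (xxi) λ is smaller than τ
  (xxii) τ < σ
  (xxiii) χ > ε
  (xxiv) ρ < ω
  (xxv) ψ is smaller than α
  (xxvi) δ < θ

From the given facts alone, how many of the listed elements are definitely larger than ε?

From ε the given relations immediately reach χ, σ, μ, α.
No other element is forced above ε by the given relations, so the count is 4.

4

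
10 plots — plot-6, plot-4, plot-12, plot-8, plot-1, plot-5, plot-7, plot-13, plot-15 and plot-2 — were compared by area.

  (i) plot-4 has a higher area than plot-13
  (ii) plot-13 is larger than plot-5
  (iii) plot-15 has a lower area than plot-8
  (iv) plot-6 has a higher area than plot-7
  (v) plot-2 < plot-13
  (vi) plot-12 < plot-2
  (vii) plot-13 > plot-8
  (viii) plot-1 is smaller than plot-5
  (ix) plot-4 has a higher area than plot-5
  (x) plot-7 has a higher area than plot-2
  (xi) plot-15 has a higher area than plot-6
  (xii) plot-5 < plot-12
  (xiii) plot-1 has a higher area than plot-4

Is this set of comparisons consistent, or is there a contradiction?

inconsistent

Chaining the given relations yields plot-5 < plot-12 < plot-2 < plot-7 < plot-6 < plot-15 < plot-8 < plot-13 < plot-4 < plot-1, so plot-5 < plot-1. But one relation states plot-1 < plot-5. These cannot both hold.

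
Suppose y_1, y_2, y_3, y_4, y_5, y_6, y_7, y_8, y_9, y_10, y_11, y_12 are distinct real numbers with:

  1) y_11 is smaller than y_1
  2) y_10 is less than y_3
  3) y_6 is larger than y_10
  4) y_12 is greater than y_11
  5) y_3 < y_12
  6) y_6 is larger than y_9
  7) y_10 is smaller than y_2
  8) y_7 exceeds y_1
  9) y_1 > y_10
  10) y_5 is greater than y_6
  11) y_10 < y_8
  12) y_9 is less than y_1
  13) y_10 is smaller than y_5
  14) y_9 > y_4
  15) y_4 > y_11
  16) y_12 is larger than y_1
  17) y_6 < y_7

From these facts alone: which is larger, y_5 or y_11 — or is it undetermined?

y_11 < y_4 < y_9 < y_6 < y_5, by transitivity through y_4, y_9, y_6.
So y_5 is larger.

y_5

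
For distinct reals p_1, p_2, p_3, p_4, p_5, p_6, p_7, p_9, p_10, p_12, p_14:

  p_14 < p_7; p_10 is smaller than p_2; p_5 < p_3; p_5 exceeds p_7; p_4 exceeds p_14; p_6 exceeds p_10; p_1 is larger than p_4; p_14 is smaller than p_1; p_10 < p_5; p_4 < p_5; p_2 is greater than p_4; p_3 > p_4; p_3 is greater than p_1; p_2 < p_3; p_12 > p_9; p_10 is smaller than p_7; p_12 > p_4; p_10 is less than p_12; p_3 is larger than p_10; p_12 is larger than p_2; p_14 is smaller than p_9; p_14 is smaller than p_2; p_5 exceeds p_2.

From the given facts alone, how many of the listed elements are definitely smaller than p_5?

5

Directly below p_5: p_4, p_10, p_2, p_7.
One step further: p_14 (5 so far).
Nothing else is reachable below p_5; 5 in all.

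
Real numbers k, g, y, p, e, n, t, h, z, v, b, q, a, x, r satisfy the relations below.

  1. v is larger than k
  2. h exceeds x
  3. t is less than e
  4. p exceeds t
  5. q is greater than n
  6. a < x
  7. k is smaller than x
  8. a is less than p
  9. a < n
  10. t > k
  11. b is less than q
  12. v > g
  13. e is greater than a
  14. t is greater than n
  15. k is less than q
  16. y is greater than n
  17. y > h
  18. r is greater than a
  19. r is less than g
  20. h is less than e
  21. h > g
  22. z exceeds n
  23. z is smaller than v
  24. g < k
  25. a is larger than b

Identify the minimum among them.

b

Chaining upward from b: directly above it, a, q; then n, r, x, p, e; then g, h, z, t, y; then k, v.
That covers every other element, and nothing is given below b, so b is the minimum.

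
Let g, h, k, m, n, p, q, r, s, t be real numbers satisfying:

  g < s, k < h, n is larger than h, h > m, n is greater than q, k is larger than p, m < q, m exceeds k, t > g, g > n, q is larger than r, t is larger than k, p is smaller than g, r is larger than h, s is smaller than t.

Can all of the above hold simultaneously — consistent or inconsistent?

Every relation is compatible with p < k < m < h < r < q < n < g < s < t; the set is consistent.

consistent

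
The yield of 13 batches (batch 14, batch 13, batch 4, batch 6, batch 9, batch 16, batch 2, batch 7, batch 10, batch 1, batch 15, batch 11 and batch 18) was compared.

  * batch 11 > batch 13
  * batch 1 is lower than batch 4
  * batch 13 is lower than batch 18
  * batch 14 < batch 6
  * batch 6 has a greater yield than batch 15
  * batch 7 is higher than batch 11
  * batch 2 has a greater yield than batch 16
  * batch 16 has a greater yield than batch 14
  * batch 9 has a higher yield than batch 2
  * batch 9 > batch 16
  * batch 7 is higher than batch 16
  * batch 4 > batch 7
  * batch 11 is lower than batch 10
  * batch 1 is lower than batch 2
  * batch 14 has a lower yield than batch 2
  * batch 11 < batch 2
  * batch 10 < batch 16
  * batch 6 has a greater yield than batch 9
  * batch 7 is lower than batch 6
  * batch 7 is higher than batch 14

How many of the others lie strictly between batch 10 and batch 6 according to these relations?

4

Chaining upward from batch 10 reaches: batch 16, batch 2, batch 9, batch 7, batch 4.
Chaining downward from batch 6 reaches: batch 13, batch 11, batch 14, batch 16, batch 1, batch 2, batch 9, batch 15, batch 7.
Strictly between batch 10 and batch 6 are those in both lists: batch 16, batch 2, batch 9, batch 7 — 4 elements.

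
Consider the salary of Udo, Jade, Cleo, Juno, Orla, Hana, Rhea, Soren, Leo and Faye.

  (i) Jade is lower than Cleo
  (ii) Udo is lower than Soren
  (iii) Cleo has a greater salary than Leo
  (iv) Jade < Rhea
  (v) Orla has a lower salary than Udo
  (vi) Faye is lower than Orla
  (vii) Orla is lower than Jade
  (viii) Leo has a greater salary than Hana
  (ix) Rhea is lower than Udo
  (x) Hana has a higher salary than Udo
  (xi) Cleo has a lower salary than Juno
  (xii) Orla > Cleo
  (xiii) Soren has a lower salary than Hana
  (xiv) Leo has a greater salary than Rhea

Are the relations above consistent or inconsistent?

inconsistent

Chaining the given relations yields Orla < Jade < Rhea < Udo < Soren < Hana < Leo < Cleo, so Orla < Cleo. But one relation states Cleo < Orla. These cannot both hold.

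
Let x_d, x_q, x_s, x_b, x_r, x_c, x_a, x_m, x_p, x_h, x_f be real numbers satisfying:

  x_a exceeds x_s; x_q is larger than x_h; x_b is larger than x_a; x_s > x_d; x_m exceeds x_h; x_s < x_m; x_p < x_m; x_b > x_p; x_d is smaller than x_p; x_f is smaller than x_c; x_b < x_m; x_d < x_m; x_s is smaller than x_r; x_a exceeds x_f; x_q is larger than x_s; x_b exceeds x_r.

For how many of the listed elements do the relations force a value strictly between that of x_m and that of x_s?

3

The relations place x_s below x_m. An element lies strictly between them when it is forced above x_s and also forced below x_m.
Above x_s: {x_r, x_q, x_a, x_b}. Below x_m: {x_f, x_h, x_d, x_r, x_p, x_a, x_b}.
Intersection: {x_r, x_a, x_b} — 3.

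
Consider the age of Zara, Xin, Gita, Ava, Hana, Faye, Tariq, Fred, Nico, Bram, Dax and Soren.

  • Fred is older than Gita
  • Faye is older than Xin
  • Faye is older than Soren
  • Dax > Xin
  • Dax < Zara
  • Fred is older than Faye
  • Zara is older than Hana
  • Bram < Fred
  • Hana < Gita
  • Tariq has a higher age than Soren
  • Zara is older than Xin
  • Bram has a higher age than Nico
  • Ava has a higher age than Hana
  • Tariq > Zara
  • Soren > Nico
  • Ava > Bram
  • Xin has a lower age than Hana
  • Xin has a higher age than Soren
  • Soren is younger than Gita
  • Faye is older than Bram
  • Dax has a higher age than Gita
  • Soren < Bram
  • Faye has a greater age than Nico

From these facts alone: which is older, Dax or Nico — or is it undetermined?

Nico < Soren and Soren < Xin give Nico < Xin.
With Xin < Hana: Nico < Soren < Xin < Hana.
Then Hana < Gita extends the chain to Gita.
With Gita < Dax: Nico < Soren < Xin < Hana < Gita < Dax.
So Dax is older.

Dax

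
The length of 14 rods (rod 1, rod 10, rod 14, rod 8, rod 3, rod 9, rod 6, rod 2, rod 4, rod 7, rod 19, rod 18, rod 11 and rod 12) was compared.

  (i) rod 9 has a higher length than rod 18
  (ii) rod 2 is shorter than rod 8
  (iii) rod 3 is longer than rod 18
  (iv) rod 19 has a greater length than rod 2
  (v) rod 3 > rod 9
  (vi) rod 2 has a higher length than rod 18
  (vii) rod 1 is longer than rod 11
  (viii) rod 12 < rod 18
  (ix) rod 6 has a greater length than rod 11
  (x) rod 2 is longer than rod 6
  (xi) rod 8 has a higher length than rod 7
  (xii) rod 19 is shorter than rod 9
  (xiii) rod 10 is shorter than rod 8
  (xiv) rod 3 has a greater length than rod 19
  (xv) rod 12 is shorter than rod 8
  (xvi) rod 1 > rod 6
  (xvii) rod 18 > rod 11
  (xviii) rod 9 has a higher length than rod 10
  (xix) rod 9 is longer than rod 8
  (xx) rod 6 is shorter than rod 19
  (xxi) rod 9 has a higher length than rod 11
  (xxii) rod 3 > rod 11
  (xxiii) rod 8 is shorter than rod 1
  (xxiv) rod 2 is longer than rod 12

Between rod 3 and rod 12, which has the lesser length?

rod 12

Following the relations from rod 12: rod 12 < rod 18 < rod 2 < rod 19 < rod 9 < rod 3.
So rod 12 < rod 3; rod 12 is the shorter of the two.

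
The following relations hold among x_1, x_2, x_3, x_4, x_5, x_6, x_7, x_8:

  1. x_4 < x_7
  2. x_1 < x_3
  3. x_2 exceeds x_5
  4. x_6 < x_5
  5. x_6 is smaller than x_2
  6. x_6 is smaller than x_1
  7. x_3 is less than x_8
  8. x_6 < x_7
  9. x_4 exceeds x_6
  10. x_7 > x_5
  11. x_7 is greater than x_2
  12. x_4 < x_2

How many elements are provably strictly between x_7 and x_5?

The relations place x_5 below x_7. An element lies strictly between them when it is forced above x_5 and also forced below x_7.
Above x_5: {x_2}. Below x_7: {x_6, x_4, x_2}.
Intersection: {x_2} — 1.

1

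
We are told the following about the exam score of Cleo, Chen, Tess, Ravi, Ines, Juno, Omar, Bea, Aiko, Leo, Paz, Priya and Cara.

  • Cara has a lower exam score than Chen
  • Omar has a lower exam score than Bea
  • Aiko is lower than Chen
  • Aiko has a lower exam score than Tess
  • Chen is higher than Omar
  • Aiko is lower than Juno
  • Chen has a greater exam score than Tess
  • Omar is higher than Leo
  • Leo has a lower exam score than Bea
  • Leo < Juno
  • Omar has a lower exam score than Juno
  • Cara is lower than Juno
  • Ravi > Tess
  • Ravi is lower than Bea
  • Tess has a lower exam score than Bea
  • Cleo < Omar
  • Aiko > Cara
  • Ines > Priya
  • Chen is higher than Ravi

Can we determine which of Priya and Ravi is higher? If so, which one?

Following every chain through Priya: above Priya we get Ines.
Ravi is not reached, and no chain runs the other way from Ravi to Priya.
So the given relations leave the order of Priya and Ravi undetermined.

undetermined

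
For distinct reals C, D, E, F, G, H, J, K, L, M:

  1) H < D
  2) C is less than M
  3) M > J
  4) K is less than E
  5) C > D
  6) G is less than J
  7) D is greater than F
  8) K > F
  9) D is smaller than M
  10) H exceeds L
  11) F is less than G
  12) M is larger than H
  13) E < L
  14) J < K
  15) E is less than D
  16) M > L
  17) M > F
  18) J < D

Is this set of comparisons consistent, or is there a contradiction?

consistent

Every relation is compatible with F < G < J < K < E < L < H < D < C < M; the set is consistent.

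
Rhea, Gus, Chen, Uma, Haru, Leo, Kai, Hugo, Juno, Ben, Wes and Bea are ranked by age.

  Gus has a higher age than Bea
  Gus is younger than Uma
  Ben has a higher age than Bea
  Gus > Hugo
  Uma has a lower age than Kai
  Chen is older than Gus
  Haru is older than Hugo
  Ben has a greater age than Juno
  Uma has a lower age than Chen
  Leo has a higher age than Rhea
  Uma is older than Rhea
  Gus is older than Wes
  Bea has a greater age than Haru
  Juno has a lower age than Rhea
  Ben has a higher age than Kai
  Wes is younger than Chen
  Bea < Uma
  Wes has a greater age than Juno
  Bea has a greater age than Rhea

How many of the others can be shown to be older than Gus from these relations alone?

The elements the relations force above Gus are Uma, Chen, Kai, Ben — no chain reaches any other.
That is 4.

4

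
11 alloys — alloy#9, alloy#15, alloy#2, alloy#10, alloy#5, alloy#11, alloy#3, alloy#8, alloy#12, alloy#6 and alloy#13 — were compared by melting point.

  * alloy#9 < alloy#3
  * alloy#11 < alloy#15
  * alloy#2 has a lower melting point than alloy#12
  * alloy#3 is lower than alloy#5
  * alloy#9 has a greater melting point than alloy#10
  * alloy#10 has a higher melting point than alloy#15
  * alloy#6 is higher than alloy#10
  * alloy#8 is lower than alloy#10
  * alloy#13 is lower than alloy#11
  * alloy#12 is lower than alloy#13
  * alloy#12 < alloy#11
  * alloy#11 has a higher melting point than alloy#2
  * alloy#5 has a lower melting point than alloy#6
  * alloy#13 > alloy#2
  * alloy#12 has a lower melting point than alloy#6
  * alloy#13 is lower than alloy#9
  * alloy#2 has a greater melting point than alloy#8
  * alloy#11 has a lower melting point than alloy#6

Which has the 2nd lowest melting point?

The consecutive relations fix a unique order: alloy#8 < alloy#2 < alloy#12 < alloy#13 < alloy#11 < alloy#15 < alloy#10 < alloy#9 < alloy#3 < alloy#5 < alloy#6.
The 2nd smallest is alloy#2.

alloy#2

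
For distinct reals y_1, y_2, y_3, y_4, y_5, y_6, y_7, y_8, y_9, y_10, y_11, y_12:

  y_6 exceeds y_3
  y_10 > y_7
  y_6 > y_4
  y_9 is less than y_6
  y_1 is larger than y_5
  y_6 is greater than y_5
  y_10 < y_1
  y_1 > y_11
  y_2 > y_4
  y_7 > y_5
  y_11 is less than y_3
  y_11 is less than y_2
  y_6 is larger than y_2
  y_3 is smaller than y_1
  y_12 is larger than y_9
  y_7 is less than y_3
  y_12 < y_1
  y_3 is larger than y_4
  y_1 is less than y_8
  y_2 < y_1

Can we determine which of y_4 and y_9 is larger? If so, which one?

undetermined

Following every chain through y_4: above y_4 we get y_3, y_2, y_6, y_1, y_8.
y_9 is not reached, and no chain runs the other way from y_9 to y_4.
So the given relations leave the order of y_4 and y_9 undetermined.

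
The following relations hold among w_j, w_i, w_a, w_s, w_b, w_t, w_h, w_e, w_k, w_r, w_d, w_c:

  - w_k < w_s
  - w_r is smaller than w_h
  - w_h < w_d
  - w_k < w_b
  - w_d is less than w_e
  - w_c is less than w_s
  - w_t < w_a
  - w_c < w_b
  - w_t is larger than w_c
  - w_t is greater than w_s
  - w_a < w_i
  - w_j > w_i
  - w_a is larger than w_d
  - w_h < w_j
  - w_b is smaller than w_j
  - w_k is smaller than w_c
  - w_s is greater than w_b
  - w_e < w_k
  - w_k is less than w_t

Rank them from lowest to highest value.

w_r < w_h < w_d < w_e < w_k < w_c < w_b < w_s < w_t < w_a < w_i < w_j

The consecutive links are each given: w_r < w_h; w_h < w_d; w_d < w_e; w_e < w_k; w_k < w_c; w_c < w_b; w_b < w_s; w_s < w_t; w_t < w_a; w_a < w_i; w_i < w_j.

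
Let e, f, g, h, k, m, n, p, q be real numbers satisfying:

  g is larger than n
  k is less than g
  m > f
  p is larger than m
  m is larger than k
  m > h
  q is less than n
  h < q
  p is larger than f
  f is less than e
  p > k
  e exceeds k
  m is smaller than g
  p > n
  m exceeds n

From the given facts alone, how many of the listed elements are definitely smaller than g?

6

The elements the relations force below g are h, k, q, f, n, m — no chain reaches any other.
That is 6.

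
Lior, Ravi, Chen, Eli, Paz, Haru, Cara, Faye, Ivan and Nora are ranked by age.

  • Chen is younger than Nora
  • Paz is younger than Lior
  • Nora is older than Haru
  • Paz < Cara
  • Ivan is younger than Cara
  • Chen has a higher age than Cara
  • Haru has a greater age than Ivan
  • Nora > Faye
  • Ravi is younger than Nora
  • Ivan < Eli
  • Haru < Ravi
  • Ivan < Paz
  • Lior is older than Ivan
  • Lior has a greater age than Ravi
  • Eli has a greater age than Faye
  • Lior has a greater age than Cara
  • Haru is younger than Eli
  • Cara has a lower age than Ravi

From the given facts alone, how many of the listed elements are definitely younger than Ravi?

4

The elements the relations force below Ravi are Ivan, Paz, Haru, Cara — no chain reaches any other.
That is 4.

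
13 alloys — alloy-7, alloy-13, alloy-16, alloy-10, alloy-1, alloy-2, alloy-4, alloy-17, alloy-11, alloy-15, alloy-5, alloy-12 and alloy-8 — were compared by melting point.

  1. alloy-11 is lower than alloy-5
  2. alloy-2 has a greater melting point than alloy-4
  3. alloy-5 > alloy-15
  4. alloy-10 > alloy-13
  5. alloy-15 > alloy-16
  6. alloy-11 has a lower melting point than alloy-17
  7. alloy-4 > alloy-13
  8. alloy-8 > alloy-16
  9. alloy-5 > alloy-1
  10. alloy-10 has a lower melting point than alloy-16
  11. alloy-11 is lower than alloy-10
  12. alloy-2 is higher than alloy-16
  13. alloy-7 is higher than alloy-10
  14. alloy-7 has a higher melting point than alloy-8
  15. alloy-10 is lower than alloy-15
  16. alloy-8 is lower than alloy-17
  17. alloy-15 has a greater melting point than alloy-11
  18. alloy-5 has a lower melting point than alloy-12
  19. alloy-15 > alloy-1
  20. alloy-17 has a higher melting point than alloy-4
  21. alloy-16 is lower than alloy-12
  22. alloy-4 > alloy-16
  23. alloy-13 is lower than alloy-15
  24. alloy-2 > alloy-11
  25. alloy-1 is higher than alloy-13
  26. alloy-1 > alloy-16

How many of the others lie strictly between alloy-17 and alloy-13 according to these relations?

4

The relations place alloy-13 below alloy-17. An element lies strictly between them when it is forced above alloy-13 and also forced below alloy-17.
Above alloy-13: {alloy-10, alloy-16, alloy-8, alloy-1, alloy-7, alloy-4, alloy-15, alloy-5, alloy-2, alloy-12}. Below alloy-17: {alloy-11, alloy-10, alloy-16, alloy-8, alloy-4}.
Intersection: {alloy-10, alloy-16, alloy-8, alloy-4} — 4.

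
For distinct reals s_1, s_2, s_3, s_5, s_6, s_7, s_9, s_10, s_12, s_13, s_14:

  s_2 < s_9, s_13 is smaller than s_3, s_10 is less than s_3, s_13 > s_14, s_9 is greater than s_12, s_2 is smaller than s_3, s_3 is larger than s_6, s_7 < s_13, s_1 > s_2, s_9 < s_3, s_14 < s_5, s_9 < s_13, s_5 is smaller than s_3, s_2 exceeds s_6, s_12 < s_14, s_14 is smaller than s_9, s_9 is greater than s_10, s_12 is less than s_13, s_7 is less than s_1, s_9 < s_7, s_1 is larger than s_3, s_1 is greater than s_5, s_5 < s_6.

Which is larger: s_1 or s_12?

Following the relations from s_12: s_12 < s_14 < s_5 < s_6 < s_2 < s_9 < s_13 < s_3 < s_1.
So s_12 < s_1; s_1 is the larger of the two.

s_1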